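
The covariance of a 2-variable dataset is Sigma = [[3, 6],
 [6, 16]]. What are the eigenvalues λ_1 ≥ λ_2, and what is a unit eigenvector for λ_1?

Step 1 — characteristic polynomial of 2×2 Sigma:
  det(Sigma - λI) = λ² - trace · λ + det = 0.
  trace = 3 + 16 = 19, det = 3·16 - (6)² = 12.
Step 2 — discriminant:
  Δ = trace² - 4·det = 361 - 48 = 313.
Step 3 — eigenvalues:
  λ = (trace ± √Δ)/2 = (19 ± 17.6918)/2,
  λ_1 = 18.3459,  λ_2 = 0.6541.

Step 4 — unit eigenvector for λ_1: solve (Sigma - λ_1 I)v = 0. First row:
  (3 - 18.3459)·v_x + (6)·v_y = 0, i.e. (-15.3459)·v_x + (6)·v_y = 0,
  so v ∝ (b, λ_1 - a) = (6, 15.3459) = u.
  ||u|| = √((6)² + (15.3459)²) = √(271.4967) ≈ 16.4772,
  v_1 = u/||u|| ≈ (0.3641, 0.9313) (||v_1|| = 1).

λ_1 = 18.3459,  λ_2 = 0.6541;  v_1 ≈ (0.3641, 0.9313)


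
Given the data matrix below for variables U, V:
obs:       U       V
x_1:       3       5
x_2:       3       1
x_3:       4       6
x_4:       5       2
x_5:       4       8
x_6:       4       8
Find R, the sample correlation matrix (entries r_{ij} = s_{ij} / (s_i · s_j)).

Step 1 — column means:
  mean(U) = (3 + 3 + 4 + 5 + 4 + 4) / 6 = 23/6 = 3.8333
  mean(V) = (5 + 1 + 6 + 2 + 8 + 8) / 6 = 30/6 = 5

Step 2 — sample variances and covariances s[i,j] = (1/(n-1)) · Σ_k (x_{k,i} - mean_i) · (x_{k,j} - mean_j), with n-1 = 5:
  s[U,U] = ((-0.8333)·(-0.8333) + (-0.8333)·(-0.8333) + (0.1667)·(0.1667) + (1.1667)·(1.1667) + (0.1667)·(0.1667) + (0.1667)·(0.1667)) / 5 = 2.8333/5 = 0.5667
  s[U,V] = ((-0.8333)·(0) + (-0.8333)·(-4) + (0.1667)·(1) + (1.1667)·(-3) + (0.1667)·(3) + (0.1667)·(3)) / 5 = 1/5 = 0.2
  s[V,V] = ((0)·(0) + (-4)·(-4) + (1)·(1) + (-3)·(-3) + (3)·(3) + (3)·(3)) / 5 = 44/5 = 8.8
  Sample standard deviations s_i = √(s[i,i]):
  s(U) = √(0.5667) = 0.7528
  s(V) = √(8.8) = 2.9665

Step 3 — r_{ij} = s_{ij} / (s_i · s_j):
  r[U,U] = 1 (diagonal).
  r[U,V] = 0.2 / (0.7528 · 2.9665) = 0.2 / 2.2331 = 0.0896
  r[V,V] = 1 (diagonal).

R is symmetric with unit diagonal. Assembling:

R = [[1, 0.0896],
 [0.0896, 1]]


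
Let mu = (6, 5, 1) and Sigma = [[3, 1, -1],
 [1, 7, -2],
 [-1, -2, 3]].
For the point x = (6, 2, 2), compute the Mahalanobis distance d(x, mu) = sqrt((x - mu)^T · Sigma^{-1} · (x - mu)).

Step 1 — centre the observation: (x - mu) = (0, -3, 1).

Step 2 — invert Sigma (cofactor / det for 3×3, or solve directly):
  Sigma^{-1} = [[0.3778, -0.0222, 0.1111],
 [-0.0222, 0.1778, 0.1111],
 [0.1111, 0.1111, 0.4444]].

Step 3 — form the quadratic (x - mu)^T · Sigma^{-1} · (x - mu):
  Sigma^{-1} · (x - mu) = (0.1778, -0.4222, 0.1111).
  (x - mu)^T · [Sigma^{-1} · (x - mu)] = (0)·(0.1778) + (-3)·(-0.4222) + (1)·(0.1111) = 1.3778.

Step 4 — take square root: d = √(1.3778) ≈ 1.1738.

d(x, mu) = √(1.3778) ≈ 1.1738


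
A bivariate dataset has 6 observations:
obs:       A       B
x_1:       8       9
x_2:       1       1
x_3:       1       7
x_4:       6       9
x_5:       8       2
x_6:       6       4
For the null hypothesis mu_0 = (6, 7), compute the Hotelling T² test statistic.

Step 1 — sample mean vector:
  mean(A) = (8 + 1 + 1 + 6 + 8 + 6) / 6 = 30/6 = 5
  mean(B) = (9 + 1 + 7 + 9 + 2 + 4) / 6 = 32/6 = 5.3333
  x̄ = (5, 5.3333),  deviation x̄ - mu_0 = (5, 5.3333) - (6, 7) = (-1, -1.6667).

Step 2 — sample covariance matrix, S[i,j] = (1/(n-1)) · Σ_k (x_{k,i} - mean_i) · (x_{k,j} - mean_j), divisor n-1 = 5:
  S[A,A] = ((3)·(3) + (-4)·(-4) + (-4)·(-4) + (1)·(1) + (3)·(3) + (1)·(1)) / 5 = 52/5 = 10.4
  S[A,B] = ((3)·(3.6667) + (-4)·(-4.3333) + (-4)·(1.6667) + (1)·(3.6667) + (3)·(-3.3333) + (1)·(-1.3333)) / 5 = 14/5 = 2.8
  S[B,B] = ((3.6667)·(3.6667) + (-4.3333)·(-4.3333) + (1.6667)·(1.6667) + (3.6667)·(3.6667) + (-3.3333)·(-3.3333) + (-1.3333)·(-1.3333)) / 5 = 61.3333/5 = 12.2667
  S = [[10.4, 2.8],
 [2.8, 12.2667]].

Step 3 — invert S. det(S) = 10.4·12.2667 - (2.8)² = 119.7333.
  S^{-1} = (1/det) · [[d, -b], [-b, a]] = [[0.1024, -0.0234],
 [-0.0234, 0.0869]].

Step 4 — quadratic form (x̄ - mu_0)^T · S^{-1} · (x̄ - mu_0):
  S^{-1} · (x̄ - mu_0) = (-0.0635, -0.1214),
  (x̄ - mu_0)^T · [...] = (-1)·(-0.0635) + (-1.6667)·(-0.1214) = 0.2658.

Step 5 — scale by n: T² = 6 · 0.2658 = 1.5947.

T² ≈ 1.5947


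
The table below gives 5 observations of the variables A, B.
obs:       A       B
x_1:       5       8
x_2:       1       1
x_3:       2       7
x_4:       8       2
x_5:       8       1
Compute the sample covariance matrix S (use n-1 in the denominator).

Step 1 — column means:
  mean(A) = (5 + 1 + 2 + 8 + 8) / 5 = 24/5 = 4.8
  mean(B) = (8 + 1 + 7 + 2 + 1) / 5 = 19/5 = 3.8

Step 2 — sample covariance S[i,j] = (1/(n-1)) · Σ_k (x_{k,i} - mean_i) · (x_{k,j} - mean_j), with n-1 = 4.
  S[A,A] = ((0.2)·(0.2) + (-3.8)·(-3.8) + (-2.8)·(-2.8) + (3.2)·(3.2) + (3.2)·(3.2)) / 4 = 42.8/4 = 10.7
  S[A,B] = ((0.2)·(4.2) + (-3.8)·(-2.8) + (-2.8)·(3.2) + (3.2)·(-1.8) + (3.2)·(-2.8)) / 4 = -12.2/4 = -3.05
  S[B,B] = ((4.2)·(4.2) + (-2.8)·(-2.8) + (3.2)·(3.2) + (-1.8)·(-1.8) + (-2.8)·(-2.8)) / 4 = 46.8/4 = 11.7

S is symmetric (S[j,i] = S[i,j]). Assembling:

S = [[10.7, -3.05],
 [-3.05, 11.7]]


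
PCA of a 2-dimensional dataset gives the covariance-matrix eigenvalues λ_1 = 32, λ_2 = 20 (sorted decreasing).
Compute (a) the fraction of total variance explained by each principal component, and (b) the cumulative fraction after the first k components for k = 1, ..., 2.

Step 1 — total variance = trace(Sigma) = Σ λ_i = 32 + 20 = 52.

Step 2 — fraction explained by component i = λ_i / Σ λ:
  PC1: 32/52 = 0.6154
  PC2: 20/52 = 0.3846

Step 3 — cumulative fraction after k components = (λ_1 + ... + λ_k) / Σ λ:
  k = 1: 32/52 = 0.6154
  k = 2: (32 + 20)/52 = 52/52 = 1

Summary (fraction, with percent):

explained: PC1 0.6154 (61.54%), PC2 0.3846 (38.46%);  cumulative: 0.6154, 1


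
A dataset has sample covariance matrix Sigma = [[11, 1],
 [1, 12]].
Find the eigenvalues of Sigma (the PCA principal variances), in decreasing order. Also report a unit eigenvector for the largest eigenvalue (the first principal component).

Step 1 — characteristic polynomial of 2×2 Sigma:
  det(Sigma - λI) = λ² - trace · λ + det = 0.
  trace = 11 + 12 = 23, det = 11·12 - (1)² = 131.
Step 2 — discriminant:
  Δ = trace² - 4·det = 529 - 524 = 5.
Step 3 — eigenvalues:
  λ = (trace ± √Δ)/2 = (23 ± 2.2361)/2,
  λ_1 = 12.618,  λ_2 = 10.382.

Step 4 — unit eigenvector for λ_1: solve (Sigma - λ_1 I)v = 0. First row:
  (11 - 12.618)·v_x + (1)·v_y = 0, i.e. (-1.618)·v_x + (1)·v_y = 0,
  so v ∝ (b, λ_1 - a) = (1, 1.618) = u.
  ||u|| = √((1)² + (1.618)²) = √(3.618) ≈ 1.9021,
  v_1 = u/||u|| ≈ (0.5257, 0.8507) (||v_1|| = 1).

λ_1 = 12.618,  λ_2 = 10.382;  v_1 ≈ (0.5257, 0.8507)


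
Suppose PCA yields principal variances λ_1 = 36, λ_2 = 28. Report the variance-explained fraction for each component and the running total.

Step 1 — total variance = trace(Sigma) = Σ λ_i = 36 + 28 = 64.

Step 2 — fraction explained by component i = λ_i / Σ λ:
  PC1: 36/64 = 0.5625
  PC2: 28/64 = 0.4375

Step 3 — cumulative fraction after k components = (λ_1 + ... + λ_k) / Σ λ:
  k = 1: 36/64 = 0.5625
  k = 2: (36 + 28)/64 = 64/64 = 1

Summary (fraction, with percent):

explained: PC1 0.5625 (56.25%), PC2 0.4375 (43.75%);  cumulative: 0.5625, 1


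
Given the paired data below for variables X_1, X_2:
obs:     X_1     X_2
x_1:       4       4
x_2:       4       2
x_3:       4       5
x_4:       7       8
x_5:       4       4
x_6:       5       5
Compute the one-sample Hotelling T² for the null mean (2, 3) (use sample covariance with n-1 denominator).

Step 1 — sample mean vector:
  mean(X_1) = (4 + 4 + 4 + 7 + 4 + 5) / 6 = 28/6 = 4.6667
  mean(X_2) = (4 + 2 + 5 + 8 + 4 + 5) / 6 = 28/6 = 4.6667
  x̄ = (4.6667, 4.6667),  deviation x̄ - mu_0 = (4.6667, 4.6667) - (2, 3) = (2.6667, 1.6667).

Step 2 — sample covariance matrix, S[i,j] = (1/(n-1)) · Σ_k (x_{k,i} - mean_i) · (x_{k,j} - mean_j), divisor n-1 = 5:
  S[X_1,X_1] = ((-0.6667)·(-0.6667) + (-0.6667)·(-0.6667) + (-0.6667)·(-0.6667) + (2.3333)·(2.3333) + (-0.6667)·(-0.6667) + (0.3333)·(0.3333)) / 5 = 7.3333/5 = 1.4667
  S[X_1,X_2] = ((-0.6667)·(-0.6667) + (-0.6667)·(-2.6667) + (-0.6667)·(0.3333) + (2.3333)·(3.3333) + (-0.6667)·(-0.6667) + (0.3333)·(0.3333)) / 5 = 10.3333/5 = 2.0667
  S[X_2,X_2] = ((-0.6667)·(-0.6667) + (-2.6667)·(-2.6667) + (0.3333)·(0.3333) + (3.3333)·(3.3333) + (-0.6667)·(-0.6667) + (0.3333)·(0.3333)) / 5 = 19.3333/5 = 3.8667
  S = [[1.4667, 2.0667],
 [2.0667, 3.8667]].

Step 3 — invert S. det(S) = 1.4667·3.8667 - (2.0667)² = 1.4.
  S^{-1} = (1/det) · [[d, -b], [-b, a]] = [[2.7619, -1.4762],
 [-1.4762, 1.0476]].

Step 4 — quadratic form (x̄ - mu_0)^T · S^{-1} · (x̄ - mu_0):
  S^{-1} · (x̄ - mu_0) = (4.9048, -2.1905),
  (x̄ - mu_0)^T · [...] = (2.6667)·(4.9048) + (1.6667)·(-2.1905) = 9.4286.

Step 5 — scale by n: T² = 6 · 9.4286 = 56.5714.

T² ≈ 56.5714


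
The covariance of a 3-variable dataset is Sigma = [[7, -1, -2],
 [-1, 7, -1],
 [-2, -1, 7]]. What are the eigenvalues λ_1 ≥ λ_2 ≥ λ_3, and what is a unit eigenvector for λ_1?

Step 1 — characteristic polynomial p(λ) = det(λI - Sigma) = λ³ - tr·λ² + c_1·λ - det, where tr = trace, c_1 = sum of the principal 2×2 minors, det = det(Sigma):
  tr = 7 + 7 + 7 = 21,
  c_1 = (7·7 - (-1)²) + (7·7 - (-2)²) + (7·7 - (-1)²) = 48 + 45 + 48 = 141,
  det = 7·(7·7 - (-1)²) - (-1)·((-1)·7 - (-1)·(-2)) + (-2)·((-1)·(-1) - 7·(-2)) = 7·(48) - (-1)·(-9) + (-2)·(15) = 297.
  So p(λ) = λ³ - 21λ² + 141λ - 297.
Step 2 — look for an integer root (rational root theorem: any rational root is an integer divisor of 297). Testing λ = 9:
  p(9) = 729 - 1701 + 1269 - 297 = 0  ✓
  Dividing out (λ - 9): p(λ) = (λ - 9)(λ² - 12λ + 33).
Step 3 — remaining eigenvalues from the quadratic λ² - 12λ + 33 = 0:
  Δ = 12² - 4·33 = 144 - 132 = 12,  λ = (12 ± √12)/2 = (12 ± 3.4641)/2 ≈ 7.7321 or 4.2679.
  Sorted: λ_1 = 9,  λ_2 = 7.7321,  λ_3 = 4.2679  (check: sum = 21 = tr ✓).

Step 4 — unit eigenvector for λ_1 = 9: v spans the null space of (Sigma - λ_1 I), whose rows are
  r_1 = (-2, -1, -2),  r_2 = (-1, -2, -1),  r_3 = (-2, -1, -2).
  v is orthogonal to every row, so take v ∝ r_1 × r_2 = ((-1)·(-1) - (-2)·(-2), (-2)·(-1) - (-2)·(-1), (-2)·(-2) - (-1)·(-1)) = (-3, 0, 3).
  Rescale (divide by 3; multiply by -1 so the first nonzero entry is positive): u = (1, 0, -1).
  ||u|| = √((1)² + (0)² + (-1)²) = √(2) ≈ 1.4142,  v_1 = u/||u|| ≈ (0.7071, 0, -0.7071) (||v_1|| = 1).

λ_1 = 9,  λ_2 = 7.7321,  λ_3 = 4.2679;  v_1 ≈ (0.7071, 0, -0.7071)


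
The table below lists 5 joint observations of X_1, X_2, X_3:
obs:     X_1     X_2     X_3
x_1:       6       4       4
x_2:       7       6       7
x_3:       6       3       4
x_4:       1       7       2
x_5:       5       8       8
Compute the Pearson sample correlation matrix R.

Step 1 — column means:
  mean(X_1) = (6 + 7 + 6 + 1 + 5) / 5 = 25/5 = 5
  mean(X_2) = (4 + 6 + 3 + 7 + 8) / 5 = 28/5 = 5.6
  mean(X_3) = (4 + 7 + 4 + 2 + 8) / 5 = 25/5 = 5

Step 2 — sample variances and covariances s[i,j] = (1/(n-1)) · Σ_k (x_{k,i} - mean_i) · (x_{k,j} - mean_j), with n-1 = 4:
  s[X_1,X_1] = ((1)·(1) + (2)·(2) + (1)·(1) + (-4)·(-4) + (0)·(0)) / 4 = 22/4 = 5.5
  s[X_1,X_2] = ((1)·(-1.6) + (2)·(0.4) + (1)·(-2.6) + (-4)·(1.4) + (0)·(2.4)) / 4 = -9/4 = -2.25
  s[X_1,X_3] = ((1)·(-1) + (2)·(2) + (1)·(-1) + (-4)·(-3) + (0)·(3)) / 4 = 14/4 = 3.5
  s[X_2,X_2] = ((-1.6)·(-1.6) + (0.4)·(0.4) + (-2.6)·(-2.6) + (1.4)·(1.4) + (2.4)·(2.4)) / 4 = 17.2/4 = 4.3
  s[X_2,X_3] = ((-1.6)·(-1) + (0.4)·(2) + (-2.6)·(-1) + (1.4)·(-3) + (2.4)·(3)) / 4 = 8/4 = 2
  s[X_3,X_3] = ((-1)·(-1) + (2)·(2) + (-1)·(-1) + (-3)·(-3) + (3)·(3)) / 4 = 24/4 = 6
  Sample standard deviations s_i = √(s[i,i]):
  s(X_1) = √(5.5) = 2.3452
  s(X_2) = √(4.3) = 2.0736
  s(X_3) = √(6) = 2.4495

Step 3 — r_{ij} = s_{ij} / (s_i · s_j):
  r[X_1,X_1] = 1 (diagonal).
  r[X_1,X_2] = -2.25 / (2.3452 · 2.0736) = -2.25 / 4.8631 = -0.4627
  r[X_1,X_3] = 3.5 / (2.3452 · 2.4495) = 3.5 / 5.7446 = 0.6093
  r[X_2,X_2] = 1 (diagonal).
  r[X_2,X_3] = 2 / (2.0736 · 2.4495) = 2 / 5.0794 = 0.3937
  r[X_3,X_3] = 1 (diagonal).

R is symmetric with unit diagonal. Assembling:

R = [[1, -0.4627, 0.6093],
 [-0.4627, 1, 0.3937],
 [0.6093, 0.3937, 1]]


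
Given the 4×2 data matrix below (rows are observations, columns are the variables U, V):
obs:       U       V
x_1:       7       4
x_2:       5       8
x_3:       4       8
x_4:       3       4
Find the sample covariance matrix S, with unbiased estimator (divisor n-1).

Step 1 — column means:
  mean(U) = (7 + 5 + 4 + 3) / 4 = 19/4 = 4.75
  mean(V) = (4 + 8 + 8 + 4) / 4 = 24/4 = 6

Step 2 — sample covariance S[i,j] = (1/(n-1)) · Σ_k (x_{k,i} - mean_i) · (x_{k,j} - mean_j), with n-1 = 3.
  S[U,U] = ((2.25)·(2.25) + (0.25)·(0.25) + (-0.75)·(-0.75) + (-1.75)·(-1.75)) / 3 = 8.75/3 = 2.9167
  S[U,V] = ((2.25)·(-2) + (0.25)·(2) + (-0.75)·(2) + (-1.75)·(-2)) / 3 = -2/3 = -0.6667
  S[V,V] = ((-2)·(-2) + (2)·(2) + (2)·(2) + (-2)·(-2)) / 3 = 16/3 = 5.3333

S is symmetric (S[j,i] = S[i,j]). Assembling:

S = [[2.9167, -0.6667],
 [-0.6667, 5.3333]]


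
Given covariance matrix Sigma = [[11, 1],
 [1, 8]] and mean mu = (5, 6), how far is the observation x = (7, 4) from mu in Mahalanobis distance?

Step 1 — centre the observation: (x - mu) = (2, -2).

Step 2 — invert Sigma. det(Sigma) = 11·8 - (1)² = 87.
  Sigma^{-1} = (1/det) · [[d, -b], [-b, a]] = [[0.092, -0.0115],
 [-0.0115, 0.1264]].

Step 3 — form the quadratic (x - mu)^T · Sigma^{-1} · (x - mu):
  Sigma^{-1} · (x - mu) = (0.2069, -0.2759).
  (x - mu)^T · [Sigma^{-1} · (x - mu)] = (2)·(0.2069) + (-2)·(-0.2759) = 0.9655.

Step 4 — take square root: d = √(0.9655) ≈ 0.9826.

d(x, mu) = √(0.9655) ≈ 0.9826


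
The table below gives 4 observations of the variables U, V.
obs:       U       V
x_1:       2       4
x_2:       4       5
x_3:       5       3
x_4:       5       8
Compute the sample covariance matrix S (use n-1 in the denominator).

Step 1 — column means:
  mean(U) = (2 + 4 + 5 + 5) / 4 = 16/4 = 4
  mean(V) = (4 + 5 + 3 + 8) / 4 = 20/4 = 5

Step 2 — sample covariance S[i,j] = (1/(n-1)) · Σ_k (x_{k,i} - mean_i) · (x_{k,j} - mean_j), with n-1 = 3.
  S[U,U] = ((-2)·(-2) + (0)·(0) + (1)·(1) + (1)·(1)) / 3 = 6/3 = 2
  S[U,V] = ((-2)·(-1) + (0)·(0) + (1)·(-2) + (1)·(3)) / 3 = 3/3 = 1
  S[V,V] = ((-1)·(-1) + (0)·(0) + (-2)·(-2) + (3)·(3)) / 3 = 14/3 = 4.6667

S is symmetric (S[j,i] = S[i,j]). Assembling:

S = [[2, 1],
 [1, 4.6667]]


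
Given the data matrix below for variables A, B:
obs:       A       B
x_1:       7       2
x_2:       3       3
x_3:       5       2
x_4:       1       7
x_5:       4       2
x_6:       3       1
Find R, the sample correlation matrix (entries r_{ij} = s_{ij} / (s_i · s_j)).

Step 1 — column means:
  mean(A) = (7 + 3 + 5 + 1 + 4 + 3) / 6 = 23/6 = 3.8333
  mean(B) = (2 + 3 + 2 + 7 + 2 + 1) / 6 = 17/6 = 2.8333

Step 2 — sample variances and covariances s[i,j] = (1/(n-1)) · Σ_k (x_{k,i} - mean_i) · (x_{k,j} - mean_j), with n-1 = 5:
  s[A,A] = ((3.1667)·(3.1667) + (-0.8333)·(-0.8333) + (1.1667)·(1.1667) + (-2.8333)·(-2.8333) + (0.1667)·(0.1667) + (-0.8333)·(-0.8333)) / 5 = 20.8333/5 = 4.1667
  s[A,B] = ((3.1667)·(-0.8333) + (-0.8333)·(0.1667) + (1.1667)·(-0.8333) + (-2.8333)·(4.1667) + (0.1667)·(-0.8333) + (-0.8333)·(-1.8333)) / 5 = -14.1667/5 = -2.8333
  s[B,B] = ((-0.8333)·(-0.8333) + (0.1667)·(0.1667) + (-0.8333)·(-0.8333) + (4.1667)·(4.1667) + (-0.8333)·(-0.8333) + (-1.8333)·(-1.8333)) / 5 = 22.8333/5 = 4.5667
  Sample standard deviations s_i = √(s[i,i]):
  s(A) = √(4.1667) = 2.0412
  s(B) = √(4.5667) = 2.137

Step 3 — r_{ij} = s_{ij} / (s_i · s_j):
  r[A,A] = 1 (diagonal).
  r[A,B] = -2.8333 / (2.0412 · 2.137) = -2.8333 / 4.3621 = -0.6495
  r[B,B] = 1 (diagonal).

R is symmetric with unit diagonal. Assembling:

R = [[1, -0.6495],
 [-0.6495, 1]]


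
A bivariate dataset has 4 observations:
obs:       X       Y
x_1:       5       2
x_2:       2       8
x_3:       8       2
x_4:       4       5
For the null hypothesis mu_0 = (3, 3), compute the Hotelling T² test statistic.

Step 1 — sample mean vector:
  mean(X) = (5 + 2 + 8 + 4) / 4 = 19/4 = 4.75
  mean(Y) = (2 + 8 + 2 + 5) / 4 = 17/4 = 4.25
  x̄ = (4.75, 4.25),  deviation x̄ - mu_0 = (4.75, 4.25) - (3, 3) = (1.75, 1.25).

Step 2 — sample covariance matrix, S[i,j] = (1/(n-1)) · Σ_k (x_{k,i} - mean_i) · (x_{k,j} - mean_j), divisor n-1 = 3:
  S[X,X] = ((0.25)·(0.25) + (-2.75)·(-2.75) + (3.25)·(3.25) + (-0.75)·(-0.75)) / 3 = 18.75/3 = 6.25
  S[X,Y] = ((0.25)·(-2.25) + (-2.75)·(3.75) + (3.25)·(-2.25) + (-0.75)·(0.75)) / 3 = -18.75/3 = -6.25
  S[Y,Y] = ((-2.25)·(-2.25) + (3.75)·(3.75) + (-2.25)·(-2.25) + (0.75)·(0.75)) / 3 = 24.75/3 = 8.25
  S = [[6.25, -6.25],
 [-6.25, 8.25]].

Step 3 — invert S. det(S) = 6.25·8.25 - (-6.25)² = 12.5.
  S^{-1} = (1/det) · [[d, -b], [-b, a]] = [[0.66, 0.5],
 [0.5, 0.5]].

Step 4 — quadratic form (x̄ - mu_0)^T · S^{-1} · (x̄ - mu_0):
  S^{-1} · (x̄ - mu_0) = (1.78, 1.5),
  (x̄ - mu_0)^T · [...] = (1.75)·(1.78) + (1.25)·(1.5) = 4.99.

Step 5 — scale by n: T² = 4 · 4.99 = 19.96.

T² ≈ 19.96


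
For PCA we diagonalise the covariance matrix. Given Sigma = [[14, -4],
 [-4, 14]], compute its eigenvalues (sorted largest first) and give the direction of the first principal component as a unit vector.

Step 1 — characteristic polynomial of 2×2 Sigma:
  det(Sigma - λI) = λ² - trace · λ + det = 0.
  trace = 14 + 14 = 28, det = 14·14 - (-4)² = 180.
Step 2 — discriminant:
  Δ = trace² - 4·det = 784 - 720 = 64.
Step 3 — eigenvalues:
  λ = (trace ± √Δ)/2 = (28 ± 8)/2,
  λ_1 = 18,  λ_2 = 10.

Step 4 — unit eigenvector for λ_1: solve (Sigma - λ_1 I)v = 0. First row:
  (14 - 18)·v_x + (-4)·v_y = 0, i.e. (-4)·v_x + (-4)·v_y = 0,
  so v ∝ (b, λ_1 - a) = (-4, 4); multiply by -1 so the first entry is positive: u = (4, -4).
  ||u|| = √((4)² + (-4)²) = √(32) ≈ 5.6569,
  v_1 = u/||u|| ≈ (0.7071, -0.7071) (||v_1|| = 1).

λ_1 = 18,  λ_2 = 10;  v_1 ≈ (0.7071, -0.7071)


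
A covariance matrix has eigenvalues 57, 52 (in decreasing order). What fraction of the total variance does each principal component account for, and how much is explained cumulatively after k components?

Step 1 — total variance = trace(Sigma) = Σ λ_i = 57 + 52 = 109.

Step 2 — fraction explained by component i = λ_i / Σ λ:
  PC1: 57/109 = 0.5229
  PC2: 52/109 = 0.4771

Step 3 — cumulative fraction after k components = (λ_1 + ... + λ_k) / Σ λ:
  k = 1: 57/109 = 0.5229
  k = 2: (57 + 52)/109 = 109/109 = 1

Summary (fraction, with percent):

explained: PC1 0.5229 (52.29%), PC2 0.4771 (47.71%);  cumulative: 0.5229, 1


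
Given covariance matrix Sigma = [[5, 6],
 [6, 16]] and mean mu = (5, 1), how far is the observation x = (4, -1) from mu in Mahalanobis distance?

Step 1 — centre the observation: (x - mu) = (-1, -2).

Step 2 — invert Sigma. det(Sigma) = 5·16 - (6)² = 44.
  Sigma^{-1} = (1/det) · [[d, -b], [-b, a]] = [[0.3636, -0.1364],
 [-0.1364, 0.1136]].

Step 3 — form the quadratic (x - mu)^T · Sigma^{-1} · (x - mu):
  Sigma^{-1} · (x - mu) = (-0.0909, -0.0909).
  (x - mu)^T · [Sigma^{-1} · (x - mu)] = (-1)·(-0.0909) + (-2)·(-0.0909) = 0.2727.

Step 4 — take square root: d = √(0.2727) ≈ 0.5222.

d(x, mu) = √(0.2727) ≈ 0.5222


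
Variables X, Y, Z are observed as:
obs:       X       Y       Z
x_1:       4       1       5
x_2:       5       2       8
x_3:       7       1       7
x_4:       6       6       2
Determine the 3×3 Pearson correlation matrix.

Step 1 — column means:
  mean(X) = (4 + 5 + 7 + 6) / 4 = 22/4 = 5.5
  mean(Y) = (1 + 2 + 1 + 6) / 4 = 10/4 = 2.5
  mean(Z) = (5 + 8 + 7 + 2) / 4 = 22/4 = 5.5

Step 2 — sample variances and covariances s[i,j] = (1/(n-1)) · Σ_k (x_{k,i} - mean_i) · (x_{k,j} - mean_j), with n-1 = 3:
  s[X,X] = ((-1.5)·(-1.5) + (-0.5)·(-0.5) + (1.5)·(1.5) + (0.5)·(0.5)) / 3 = 5/3 = 1.6667
  s[X,Y] = ((-1.5)·(-1.5) + (-0.5)·(-0.5) + (1.5)·(-1.5) + (0.5)·(3.5)) / 3 = 2/3 = 0.6667
  s[X,Z] = ((-1.5)·(-0.5) + (-0.5)·(2.5) + (1.5)·(1.5) + (0.5)·(-3.5)) / 3 = 0/3 = 0
  s[Y,Y] = ((-1.5)·(-1.5) + (-0.5)·(-0.5) + (-1.5)·(-1.5) + (3.5)·(3.5)) / 3 = 17/3 = 5.6667
  s[Y,Z] = ((-1.5)·(-0.5) + (-0.5)·(2.5) + (-1.5)·(1.5) + (3.5)·(-3.5)) / 3 = -15/3 = -5
  s[Z,Z] = ((-0.5)·(-0.5) + (2.5)·(2.5) + (1.5)·(1.5) + (-3.5)·(-3.5)) / 3 = 21/3 = 7
  Sample standard deviations s_i = √(s[i,i]):
  s(X) = √(1.6667) = 1.291
  s(Y) = √(5.6667) = 2.3805
  s(Z) = √(7) = 2.6458

Step 3 — r_{ij} = s_{ij} / (s_i · s_j):
  r[X,X] = 1 (diagonal).
  r[X,Y] = 0.6667 / (1.291 · 2.3805) = 0.6667 / 3.0732 = 0.2169
  r[X,Z] = 0 / (1.291 · 2.6458) = 0 / 3.4157 = 0
  r[Y,Y] = 1 (diagonal).
  r[Y,Z] = -5 / (2.3805 · 2.6458) = -5 / 6.2981 = -0.7939
  r[Z,Z] = 1 (diagonal).

R is symmetric with unit diagonal. Assembling:

R = [[1, 0.2169, 0],
 [0.2169, 1, -0.7939],
 [0, -0.7939, 1]]


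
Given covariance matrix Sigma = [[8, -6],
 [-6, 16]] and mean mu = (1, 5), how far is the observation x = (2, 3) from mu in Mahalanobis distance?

Step 1 — centre the observation: (x - mu) = (1, -2).

Step 2 — invert Sigma. det(Sigma) = 8·16 - (-6)² = 92.
  Sigma^{-1} = (1/det) · [[d, -b], [-b, a]] = [[0.1739, 0.0652],
 [0.0652, 0.087]].

Step 3 — form the quadratic (x - mu)^T · Sigma^{-1} · (x - mu):
  Sigma^{-1} · (x - mu) = (0.0435, -0.1087).
  (x - mu)^T · [Sigma^{-1} · (x - mu)] = (1)·(0.0435) + (-2)·(-0.1087) = 0.2609.

Step 4 — take square root: d = √(0.2609) ≈ 0.5108.

d(x, mu) = √(0.2609) ≈ 0.5108


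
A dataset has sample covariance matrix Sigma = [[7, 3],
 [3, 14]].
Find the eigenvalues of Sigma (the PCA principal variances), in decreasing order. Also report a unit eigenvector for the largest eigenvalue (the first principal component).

Step 1 — characteristic polynomial of 2×2 Sigma:
  det(Sigma - λI) = λ² - trace · λ + det = 0.
  trace = 7 + 14 = 21, det = 7·14 - (3)² = 89.
Step 2 — discriminant:
  Δ = trace² - 4·det = 441 - 356 = 85.
Step 3 — eigenvalues:
  λ = (trace ± √Δ)/2 = (21 ± 9.2195)/2,
  λ_1 = 15.1098,  λ_2 = 5.8902.

Step 4 — unit eigenvector for λ_1: solve (Sigma - λ_1 I)v = 0. First row:
  (7 - 15.1098)·v_x + (3)·v_y = 0, i.e. (-8.1098)·v_x + (3)·v_y = 0,
  so v ∝ (b, λ_1 - a) = (3, 8.1098) = u.
  ||u|| = √((3)² + (8.1098)²) = √(74.7684) ≈ 8.6469,
  v_1 = u/||u|| ≈ (0.3469, 0.9379) (||v_1|| = 1).

λ_1 = 15.1098,  λ_2 = 5.8902;  v_1 ≈ (0.3469, 0.9379)


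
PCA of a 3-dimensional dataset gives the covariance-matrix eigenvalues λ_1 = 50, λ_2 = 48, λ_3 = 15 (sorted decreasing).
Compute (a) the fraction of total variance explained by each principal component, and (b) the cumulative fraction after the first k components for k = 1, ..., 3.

Step 1 — total variance = trace(Sigma) = Σ λ_i = 50 + 48 + 15 = 113.

Step 2 — fraction explained by component i = λ_i / Σ λ:
  PC1: 50/113 = 0.4425
  PC2: 48/113 = 0.4248
  PC3: 15/113 = 0.1327

Step 3 — cumulative fraction after k components = (λ_1 + ... + λ_k) / Σ λ:
  k = 1: 50/113 = 0.4425
  k = 2: (50 + 48)/113 = 98/113 = 0.8673
  k = 3: (50 + 48 + 15)/113 = 113/113 = 1

Summary (fraction, with percent):

explained: PC1 0.4425 (44.25%), PC2 0.4248 (42.48%), PC3 0.1327 (13.27%);  cumulative: 0.4425, 0.8673, 1


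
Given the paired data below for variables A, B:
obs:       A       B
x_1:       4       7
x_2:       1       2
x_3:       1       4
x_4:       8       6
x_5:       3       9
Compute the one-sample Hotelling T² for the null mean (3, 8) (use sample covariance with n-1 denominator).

Step 1 — sample mean vector:
  mean(A) = (4 + 1 + 1 + 8 + 3) / 5 = 17/5 = 3.4
  mean(B) = (7 + 2 + 4 + 6 + 9) / 5 = 28/5 = 5.6
  x̄ = (3.4, 5.6),  deviation x̄ - mu_0 = (3.4, 5.6) - (3, 8) = (0.4, -2.4).

Step 2 — sample covariance matrix, S[i,j] = (1/(n-1)) · Σ_k (x_{k,i} - mean_i) · (x_{k,j} - mean_j), divisor n-1 = 4:
  S[A,A] = ((0.6)·(0.6) + (-2.4)·(-2.4) + (-2.4)·(-2.4) + (4.6)·(4.6) + (-0.4)·(-0.4)) / 4 = 33.2/4 = 8.3
  S[A,B] = ((0.6)·(1.4) + (-2.4)·(-3.6) + (-2.4)·(-1.6) + (4.6)·(0.4) + (-0.4)·(3.4)) / 4 = 13.8/4 = 3.45
  S[B,B] = ((1.4)·(1.4) + (-3.6)·(-3.6) + (-1.6)·(-1.6) + (0.4)·(0.4) + (3.4)·(3.4)) / 4 = 29.2/4 = 7.3
  S = [[8.3, 3.45],
 [3.45, 7.3]].

Step 3 — invert S. det(S) = 8.3·7.3 - (3.45)² = 48.6875.
  S^{-1} = (1/det) · [[d, -b], [-b, a]] = [[0.1499, -0.0709],
 [-0.0709, 0.1705]].

Step 4 — quadratic form (x̄ - mu_0)^T · S^{-1} · (x̄ - mu_0):
  S^{-1} · (x̄ - mu_0) = (0.23, -0.4375),
  (x̄ - mu_0)^T · [...] = (0.4)·(0.23) + (-2.4)·(-0.4375) = 1.142.

Step 5 — scale by n: T² = 5 · 1.142 = 5.7099.

T² ≈ 5.7099


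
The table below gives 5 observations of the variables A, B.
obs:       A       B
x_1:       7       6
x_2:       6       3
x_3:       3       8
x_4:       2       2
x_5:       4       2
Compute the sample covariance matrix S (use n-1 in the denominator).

Step 1 — column means:
  mean(A) = (7 + 6 + 3 + 2 + 4) / 5 = 22/5 = 4.4
  mean(B) = (6 + 3 + 8 + 2 + 2) / 5 = 21/5 = 4.2

Step 2 — sample covariance S[i,j] = (1/(n-1)) · Σ_k (x_{k,i} - mean_i) · (x_{k,j} - mean_j), with n-1 = 4.
  S[A,A] = ((2.6)·(2.6) + (1.6)·(1.6) + (-1.4)·(-1.4) + (-2.4)·(-2.4) + (-0.4)·(-0.4)) / 4 = 17.2/4 = 4.3
  S[A,B] = ((2.6)·(1.8) + (1.6)·(-1.2) + (-1.4)·(3.8) + (-2.4)·(-2.2) + (-0.4)·(-2.2)) / 4 = 3.6/4 = 0.9
  S[B,B] = ((1.8)·(1.8) + (-1.2)·(-1.2) + (3.8)·(3.8) + (-2.2)·(-2.2) + (-2.2)·(-2.2)) / 4 = 28.8/4 = 7.2

S is symmetric (S[j,i] = S[i,j]). Assembling:

S = [[4.3, 0.9],
 [0.9, 7.2]]


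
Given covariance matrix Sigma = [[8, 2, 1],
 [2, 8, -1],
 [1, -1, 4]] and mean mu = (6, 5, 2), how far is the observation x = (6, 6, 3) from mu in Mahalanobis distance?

Step 1 — centre the observation: (x - mu) = (0, 1, 1).

Step 2 — invert Sigma (cofactor / det for 3×3, or solve directly):
  Sigma^{-1} = [[0.1409, -0.0409, -0.0455],
 [-0.0409, 0.1409, 0.0455],
 [-0.0455, 0.0455, 0.2727]].

Step 3 — form the quadratic (x - mu)^T · Sigma^{-1} · (x - mu):
  Sigma^{-1} · (x - mu) = (-0.0864, 0.1864, 0.3182).
  (x - mu)^T · [Sigma^{-1} · (x - mu)] = (0)·(-0.0864) + (1)·(0.1864) + (1)·(0.3182) = 0.5045.

Step 4 — take square root: d = √(0.5045) ≈ 0.7103.

d(x, mu) = √(0.5045) ≈ 0.7103


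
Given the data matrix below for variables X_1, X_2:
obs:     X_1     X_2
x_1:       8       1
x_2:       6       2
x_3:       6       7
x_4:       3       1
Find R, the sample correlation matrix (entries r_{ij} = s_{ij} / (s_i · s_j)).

Step 1 — column means:
  mean(X_1) = (8 + 6 + 6 + 3) / 4 = 23/4 = 5.75
  mean(X_2) = (1 + 2 + 7 + 1) / 4 = 11/4 = 2.75

Step 2 — sample variances and covariances s[i,j] = (1/(n-1)) · Σ_k (x_{k,i} - mean_i) · (x_{k,j} - mean_j), with n-1 = 3:
  s[X_1,X_1] = ((2.25)·(2.25) + (0.25)·(0.25) + (0.25)·(0.25) + (-2.75)·(-2.75)) / 3 = 12.75/3 = 4.25
  s[X_1,X_2] = ((2.25)·(-1.75) + (0.25)·(-0.75) + (0.25)·(4.25) + (-2.75)·(-1.75)) / 3 = 1.75/3 = 0.5833
  s[X_2,X_2] = ((-1.75)·(-1.75) + (-0.75)·(-0.75) + (4.25)·(4.25) + (-1.75)·(-1.75)) / 3 = 24.75/3 = 8.25
  Sample standard deviations s_i = √(s[i,i]):
  s(X_1) = √(4.25) = 2.0616
  s(X_2) = √(8.25) = 2.8723

Step 3 — r_{ij} = s_{ij} / (s_i · s_j):
  r[X_1,X_1] = 1 (diagonal).
  r[X_1,X_2] = 0.5833 / (2.0616 · 2.8723) = 0.5833 / 5.9214 = 0.0985
  r[X_2,X_2] = 1 (diagonal).

R is symmetric with unit diagonal. Assembling:

R = [[1, 0.0985],
 [0.0985, 1]]


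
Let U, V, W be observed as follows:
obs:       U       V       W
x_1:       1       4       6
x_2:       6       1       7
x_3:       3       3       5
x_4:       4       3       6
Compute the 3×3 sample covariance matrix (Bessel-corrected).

Step 1 — column means:
  mean(U) = (1 + 6 + 3 + 4) / 4 = 14/4 = 3.5
  mean(V) = (4 + 1 + 3 + 3) / 4 = 11/4 = 2.75
  mean(W) = (6 + 7 + 5 + 6) / 4 = 24/4 = 6

Step 2 — sample covariance S[i,j] = (1/(n-1)) · Σ_k (x_{k,i} - mean_i) · (x_{k,j} - mean_j), with n-1 = 3.
  S[U,U] = ((-2.5)·(-2.5) + (2.5)·(2.5) + (-0.5)·(-0.5) + (0.5)·(0.5)) / 3 = 13/3 = 4.3333
  S[U,V] = ((-2.5)·(1.25) + (2.5)·(-1.75) + (-0.5)·(0.25) + (0.5)·(0.25)) / 3 = -7.5/3 = -2.5
  S[U,W] = ((-2.5)·(0) + (2.5)·(1) + (-0.5)·(-1) + (0.5)·(0)) / 3 = 3/3 = 1
  S[V,V] = ((1.25)·(1.25) + (-1.75)·(-1.75) + (0.25)·(0.25) + (0.25)·(0.25)) / 3 = 4.75/3 = 1.5833
  S[V,W] = ((1.25)·(0) + (-1.75)·(1) + (0.25)·(-1) + (0.25)·(0)) / 3 = -2/3 = -0.6667
  S[W,W] = ((0)·(0) + (1)·(1) + (-1)·(-1) + (0)·(0)) / 3 = 2/3 = 0.6667

S is symmetric (S[j,i] = S[i,j]). Assembling:

S = [[4.3333, -2.5, 1],
 [-2.5, 1.5833, -0.6667],
 [1, -0.6667, 0.6667]]


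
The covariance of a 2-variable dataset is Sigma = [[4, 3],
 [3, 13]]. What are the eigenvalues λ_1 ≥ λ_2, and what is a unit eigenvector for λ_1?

Step 1 — characteristic polynomial of 2×2 Sigma:
  det(Sigma - λI) = λ² - trace · λ + det = 0.
  trace = 4 + 13 = 17, det = 4·13 - (3)² = 43.
Step 2 — discriminant:
  Δ = trace² - 4·det = 289 - 172 = 117.
Step 3 — eigenvalues:
  λ = (trace ± √Δ)/2 = (17 ± 10.8167)/2,
  λ_1 = 13.9083,  λ_2 = 3.0917.

Step 4 — unit eigenvector for λ_1: solve (Sigma - λ_1 I)v = 0. First row:
  (4 - 13.9083)·v_x + (3)·v_y = 0, i.e. (-9.9083)·v_x + (3)·v_y = 0,
  so v ∝ (b, λ_1 - a) = (3, 9.9083) = u.
  ||u|| = √((3)² + (9.9083)²) = √(107.1749) ≈ 10.3525,
  v_1 = u/||u|| ≈ (0.2898, 0.9571) (||v_1|| = 1).

λ_1 = 13.9083,  λ_2 = 3.0917;  v_1 ≈ (0.2898, 0.9571)


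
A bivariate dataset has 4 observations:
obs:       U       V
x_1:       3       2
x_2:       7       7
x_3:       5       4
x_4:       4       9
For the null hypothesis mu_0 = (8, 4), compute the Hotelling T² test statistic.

Step 1 — sample mean vector:
  mean(U) = (3 + 7 + 5 + 4) / 4 = 19/4 = 4.75
  mean(V) = (2 + 7 + 4 + 9) / 4 = 22/4 = 5.5
  x̄ = (4.75, 5.5),  deviation x̄ - mu_0 = (4.75, 5.5) - (8, 4) = (-3.25, 1.5).

Step 2 — sample covariance matrix, S[i,j] = (1/(n-1)) · Σ_k (x_{k,i} - mean_i) · (x_{k,j} - mean_j), divisor n-1 = 3:
  S[U,U] = ((-1.75)·(-1.75) + (2.25)·(2.25) + (0.25)·(0.25) + (-0.75)·(-0.75)) / 3 = 8.75/3 = 2.9167
  S[U,V] = ((-1.75)·(-3.5) + (2.25)·(1.5) + (0.25)·(-1.5) + (-0.75)·(3.5)) / 3 = 6.5/3 = 2.1667
  S[V,V] = ((-3.5)·(-3.5) + (1.5)·(1.5) + (-1.5)·(-1.5) + (3.5)·(3.5)) / 3 = 29/3 = 9.6667
  S = [[2.9167, 2.1667],
 [2.1667, 9.6667]].

Step 3 — invert S. det(S) = 2.9167·9.6667 - (2.1667)² = 23.5.
  S^{-1} = (1/det) · [[d, -b], [-b, a]] = [[0.4113, -0.0922],
 [-0.0922, 0.1241]].

Step 4 — quadratic form (x̄ - mu_0)^T · S^{-1} · (x̄ - mu_0):
  S^{-1} · (x̄ - mu_0) = (-1.4752, 0.4858),
  (x̄ - mu_0)^T · [...] = (-3.25)·(-1.4752) + (1.5)·(0.4858) = 5.523.

Step 5 — scale by n: T² = 4 · 5.523 = 22.0922.

T² ≈ 22.0922


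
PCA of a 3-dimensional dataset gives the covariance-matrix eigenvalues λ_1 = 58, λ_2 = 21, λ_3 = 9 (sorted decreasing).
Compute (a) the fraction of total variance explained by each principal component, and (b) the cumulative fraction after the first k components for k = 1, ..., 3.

Step 1 — total variance = trace(Sigma) = Σ λ_i = 58 + 21 + 9 = 88.

Step 2 — fraction explained by component i = λ_i / Σ λ:
  PC1: 58/88 = 0.6591
  PC2: 21/88 = 0.2386
  PC3: 9/88 = 0.1023

Step 3 — cumulative fraction after k components = (λ_1 + ... + λ_k) / Σ λ:
  k = 1: 58/88 = 0.6591
  k = 2: (58 + 21)/88 = 79/88 = 0.8977
  k = 3: (58 + 21 + 9)/88 = 88/88 = 1

Summary (fraction, with percent):

explained: PC1 0.6591 (65.91%), PC2 0.2386 (23.86%), PC3 0.1023 (10.23%);  cumulative: 0.6591, 0.8977, 1


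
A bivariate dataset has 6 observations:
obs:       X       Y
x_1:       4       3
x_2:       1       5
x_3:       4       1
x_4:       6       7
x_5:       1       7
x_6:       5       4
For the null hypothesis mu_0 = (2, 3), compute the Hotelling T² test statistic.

Step 1 — sample mean vector:
  mean(X) = (4 + 1 + 4 + 6 + 1 + 5) / 6 = 21/6 = 3.5
  mean(Y) = (3 + 5 + 1 + 7 + 7 + 4) / 6 = 27/6 = 4.5
  x̄ = (3.5, 4.5),  deviation x̄ - mu_0 = (3.5, 4.5) - (2, 3) = (1.5, 1.5).

Step 2 — sample covariance matrix, S[i,j] = (1/(n-1)) · Σ_k (x_{k,i} - mean_i) · (x_{k,j} - mean_j), divisor n-1 = 5:
  S[X,X] = ((0.5)·(0.5) + (-2.5)·(-2.5) + (0.5)·(0.5) + (2.5)·(2.5) + (-2.5)·(-2.5) + (1.5)·(1.5)) / 5 = 21.5/5 = 4.3
  S[X,Y] = ((0.5)·(-1.5) + (-2.5)·(0.5) + (0.5)·(-3.5) + (2.5)·(2.5) + (-2.5)·(2.5) + (1.5)·(-0.5)) / 5 = -4.5/5 = -0.9
  S[Y,Y] = ((-1.5)·(-1.5) + (0.5)·(0.5) + (-3.5)·(-3.5) + (2.5)·(2.5) + (2.5)·(2.5) + (-0.5)·(-0.5)) / 5 = 27.5/5 = 5.5
  S = [[4.3, -0.9],
 [-0.9, 5.5]].

Step 3 — invert S. det(S) = 4.3·5.5 - (-0.9)² = 22.84.
  S^{-1} = (1/det) · [[d, -b], [-b, a]] = [[0.2408, 0.0394],
 [0.0394, 0.1883]].

Step 4 — quadratic form (x̄ - mu_0)^T · S^{-1} · (x̄ - mu_0):
  S^{-1} · (x̄ - mu_0) = (0.4203, 0.3415),
  (x̄ - mu_0)^T · [...] = (1.5)·(0.4203) + (1.5)·(0.3415) = 1.1427.

Step 5 — scale by n: T² = 6 · 1.1427 = 6.8564.

T² ≈ 6.8564


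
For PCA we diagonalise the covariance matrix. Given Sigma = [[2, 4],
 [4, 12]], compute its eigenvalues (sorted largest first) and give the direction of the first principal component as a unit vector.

Step 1 — characteristic polynomial of 2×2 Sigma:
  det(Sigma - λI) = λ² - trace · λ + det = 0.
  trace = 2 + 12 = 14, det = 2·12 - (4)² = 8.
Step 2 — discriminant:
  Δ = trace² - 4·det = 196 - 32 = 164.
Step 3 — eigenvalues:
  λ = (trace ± √Δ)/2 = (14 ± 12.8062)/2,
  λ_1 = 13.4031,  λ_2 = 0.5969.

Step 4 — unit eigenvector for λ_1: solve (Sigma - λ_1 I)v = 0. First row:
  (2 - 13.4031)·v_x + (4)·v_y = 0, i.e. (-11.4031)·v_x + (4)·v_y = 0,
  so v ∝ (b, λ_1 - a) = (4, 11.4031) = u.
  ||u|| = √((4)² + (11.4031)²) = √(146.0312) ≈ 12.0843,
  v_1 = u/||u|| ≈ (0.331, 0.9436) (||v_1|| = 1).

λ_1 = 13.4031,  λ_2 = 0.5969;  v_1 ≈ (0.331, 0.9436)


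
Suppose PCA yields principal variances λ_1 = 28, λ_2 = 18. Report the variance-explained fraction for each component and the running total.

Step 1 — total variance = trace(Sigma) = Σ λ_i = 28 + 18 = 46.

Step 2 — fraction explained by component i = λ_i / Σ λ:
  PC1: 28/46 = 0.6087
  PC2: 18/46 = 0.3913

Step 3 — cumulative fraction after k components = (λ_1 + ... + λ_k) / Σ λ:
  k = 1: 28/46 = 0.6087
  k = 2: (28 + 18)/46 = 46/46 = 1

Summary (fraction, with percent):

explained: PC1 0.6087 (60.87%), PC2 0.3913 (39.13%);  cumulative: 0.6087, 1


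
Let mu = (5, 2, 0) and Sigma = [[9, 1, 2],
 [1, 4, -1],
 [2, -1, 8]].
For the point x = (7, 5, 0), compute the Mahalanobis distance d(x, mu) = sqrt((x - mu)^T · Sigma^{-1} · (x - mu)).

Step 1 — centre the observation: (x - mu) = (2, 3, 0).

Step 2 — invert Sigma (cofactor / det for 3×3, or solve directly):
  Sigma^{-1} = [[0.1235, -0.0398, -0.0359],
 [-0.0398, 0.2709, 0.0438],
 [-0.0359, 0.0438, 0.1394]].

Step 3 — form the quadratic (x - mu)^T · Sigma^{-1} · (x - mu):
  Sigma^{-1} · (x - mu) = (0.1275, 0.7331, 0.0598).
  (x - mu)^T · [Sigma^{-1} · (x - mu)] = (2)·(0.1275) + (3)·(0.7331) + (0)·(0.0598) = 2.4542.

Step 4 — take square root: d = √(2.4542) ≈ 1.5666.

d(x, mu) = √(2.4542) ≈ 1.5666


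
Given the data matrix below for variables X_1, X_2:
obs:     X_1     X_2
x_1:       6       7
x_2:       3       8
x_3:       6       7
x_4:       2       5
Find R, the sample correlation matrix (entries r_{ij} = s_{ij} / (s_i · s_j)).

Step 1 — column means:
  mean(X_1) = (6 + 3 + 6 + 2) / 4 = 17/4 = 4.25
  mean(X_2) = (7 + 8 + 7 + 5) / 4 = 27/4 = 6.75

Step 2 — sample variances and covariances s[i,j] = (1/(n-1)) · Σ_k (x_{k,i} - mean_i) · (x_{k,j} - mean_j), with n-1 = 3:
  s[X_1,X_1] = ((1.75)·(1.75) + (-1.25)·(-1.25) + (1.75)·(1.75) + (-2.25)·(-2.25)) / 3 = 12.75/3 = 4.25
  s[X_1,X_2] = ((1.75)·(0.25) + (-1.25)·(1.25) + (1.75)·(0.25) + (-2.25)·(-1.75)) / 3 = 3.25/3 = 1.0833
  s[X_2,X_2] = ((0.25)·(0.25) + (1.25)·(1.25) + (0.25)·(0.25) + (-1.75)·(-1.75)) / 3 = 4.75/3 = 1.5833
  Sample standard deviations s_i = √(s[i,i]):
  s(X_1) = √(4.25) = 2.0616
  s(X_2) = √(1.5833) = 1.2583

Step 3 — r_{ij} = s_{ij} / (s_i · s_j):
  r[X_1,X_1] = 1 (diagonal).
  r[X_1,X_2] = 1.0833 / (2.0616 · 1.2583) = 1.0833 / 2.5941 = 0.4176
  r[X_2,X_2] = 1 (diagonal).

R is symmetric with unit diagonal. Assembling:

R = [[1, 0.4176],
 [0.4176, 1]]


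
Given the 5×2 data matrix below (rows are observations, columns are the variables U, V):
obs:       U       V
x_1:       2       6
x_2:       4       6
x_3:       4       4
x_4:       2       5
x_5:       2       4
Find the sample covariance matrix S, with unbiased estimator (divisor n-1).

Step 1 — column means:
  mean(U) = (2 + 4 + 4 + 2 + 2) / 5 = 14/5 = 2.8
  mean(V) = (6 + 6 + 4 + 5 + 4) / 5 = 25/5 = 5

Step 2 — sample covariance S[i,j] = (1/(n-1)) · Σ_k (x_{k,i} - mean_i) · (x_{k,j} - mean_j), with n-1 = 4.
  S[U,U] = ((-0.8)·(-0.8) + (1.2)·(1.2) + (1.2)·(1.2) + (-0.8)·(-0.8) + (-0.8)·(-0.8)) / 4 = 4.8/4 = 1.2
  S[U,V] = ((-0.8)·(1) + (1.2)·(1) + (1.2)·(-1) + (-0.8)·(0) + (-0.8)·(-1)) / 4 = 0/4 = 0
  S[V,V] = ((1)·(1) + (1)·(1) + (-1)·(-1) + (0)·(0) + (-1)·(-1)) / 4 = 4/4 = 1

S is symmetric (S[j,i] = S[i,j]). Assembling:

S = [[1.2, 0],
 [0, 1]]


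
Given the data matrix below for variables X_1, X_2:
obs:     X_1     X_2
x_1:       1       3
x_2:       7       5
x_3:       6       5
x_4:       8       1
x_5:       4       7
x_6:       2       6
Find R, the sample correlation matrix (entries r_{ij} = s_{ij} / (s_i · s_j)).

Step 1 — column means:
  mean(X_1) = (1 + 7 + 6 + 8 + 4 + 2) / 6 = 28/6 = 4.6667
  mean(X_2) = (3 + 5 + 5 + 1 + 7 + 6) / 6 = 27/6 = 4.5

Step 2 — sample variances and covariances s[i,j] = (1/(n-1)) · Σ_k (x_{k,i} - mean_i) · (x_{k,j} - mean_j), with n-1 = 5:
  s[X_1,X_1] = ((-3.6667)·(-3.6667) + (2.3333)·(2.3333) + (1.3333)·(1.3333) + (3.3333)·(3.3333) + (-0.6667)·(-0.6667) + (-2.6667)·(-2.6667)) / 5 = 39.3333/5 = 7.8667
  s[X_1,X_2] = ((-3.6667)·(-1.5) + (2.3333)·(0.5) + (1.3333)·(0.5) + (3.3333)·(-3.5) + (-0.6667)·(2.5) + (-2.6667)·(1.5)) / 5 = -10/5 = -2
  s[X_2,X_2] = ((-1.5)·(-1.5) + (0.5)·(0.5) + (0.5)·(0.5) + (-3.5)·(-3.5) + (2.5)·(2.5) + (1.5)·(1.5)) / 5 = 23.5/5 = 4.7
  Sample standard deviations s_i = √(s[i,i]):
  s(X_1) = √(7.8667) = 2.8048
  s(X_2) = √(4.7) = 2.1679

Step 3 — r_{ij} = s_{ij} / (s_i · s_j):
  r[X_1,X_1] = 1 (diagonal).
  r[X_1,X_2] = -2 / (2.8048 · 2.1679) = -2 / 6.0806 = -0.3289
  r[X_2,X_2] = 1 (diagonal).

R is symmetric with unit diagonal. Assembling:

R = [[1, -0.3289],
 [-0.3289, 1]]


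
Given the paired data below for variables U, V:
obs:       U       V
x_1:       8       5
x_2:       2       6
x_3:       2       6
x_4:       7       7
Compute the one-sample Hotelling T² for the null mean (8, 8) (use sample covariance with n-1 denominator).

Step 1 — sample mean vector:
  mean(U) = (8 + 2 + 2 + 7) / 4 = 19/4 = 4.75
  mean(V) = (5 + 6 + 6 + 7) / 4 = 24/4 = 6
  x̄ = (4.75, 6),  deviation x̄ - mu_0 = (4.75, 6) - (8, 8) = (-3.25, -2).

Step 2 — sample covariance matrix, S[i,j] = (1/(n-1)) · Σ_k (x_{k,i} - mean_i) · (x_{k,j} - mean_j), divisor n-1 = 3:
  S[U,U] = ((3.25)·(3.25) + (-2.75)·(-2.75) + (-2.75)·(-2.75) + (2.25)·(2.25)) / 3 = 30.75/3 = 10.25
  S[U,V] = ((3.25)·(-1) + (-2.75)·(0) + (-2.75)·(0) + (2.25)·(1)) / 3 = -1/3 = -0.3333
  S[V,V] = ((-1)·(-1) + (0)·(0) + (0)·(0) + (1)·(1)) / 3 = 2/3 = 0.6667
  S = [[10.25, -0.3333],
 [-0.3333, 0.6667]].

Step 3 — invert S. det(S) = 10.25·0.6667 - (-0.3333)² = 6.7222.
  S^{-1} = (1/det) · [[d, -b], [-b, a]] = [[0.0992, 0.0496],
 [0.0496, 1.5248]].

Step 4 — quadratic form (x̄ - mu_0)^T · S^{-1} · (x̄ - mu_0):
  S^{-1} · (x̄ - mu_0) = (-0.4215, -3.2107),
  (x̄ - mu_0)^T · [...] = (-3.25)·(-0.4215) + (-2)·(-3.2107) = 7.7913.

Step 5 — scale by n: T² = 4 · 7.7913 = 31.1653.

T² ≈ 31.1653
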